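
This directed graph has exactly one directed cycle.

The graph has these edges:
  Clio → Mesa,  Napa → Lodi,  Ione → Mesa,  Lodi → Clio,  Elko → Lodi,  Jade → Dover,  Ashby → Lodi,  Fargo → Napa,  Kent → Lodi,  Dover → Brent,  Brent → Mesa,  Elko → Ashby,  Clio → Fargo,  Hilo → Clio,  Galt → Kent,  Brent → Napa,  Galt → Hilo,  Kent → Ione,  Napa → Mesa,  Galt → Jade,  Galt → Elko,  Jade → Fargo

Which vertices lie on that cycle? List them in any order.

Clio, Lodi, Napa, Fargo

DFS with gray/black marking from Clio:
Clio gray
  Fargo gray
    Napa gray
      Lodi gray
        Lodi→Clio: Clio is gray → back edge
Back edge closes the cycle Clio → Fargo → Napa → Lodi → Clio; its vertices are {Clio, Lodi, Napa, Fargo}.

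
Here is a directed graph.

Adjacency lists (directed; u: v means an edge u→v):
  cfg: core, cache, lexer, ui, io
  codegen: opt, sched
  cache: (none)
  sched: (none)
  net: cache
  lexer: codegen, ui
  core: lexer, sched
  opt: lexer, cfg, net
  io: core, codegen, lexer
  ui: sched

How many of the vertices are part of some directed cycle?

A vertex is on a directed cycle iff it belongs to a strongly connected component of size ≥ 2 (or has a self-loop).
The vertices on cycles are {io, cfg, opt, core, lexer, codegen} — 6 in total.

6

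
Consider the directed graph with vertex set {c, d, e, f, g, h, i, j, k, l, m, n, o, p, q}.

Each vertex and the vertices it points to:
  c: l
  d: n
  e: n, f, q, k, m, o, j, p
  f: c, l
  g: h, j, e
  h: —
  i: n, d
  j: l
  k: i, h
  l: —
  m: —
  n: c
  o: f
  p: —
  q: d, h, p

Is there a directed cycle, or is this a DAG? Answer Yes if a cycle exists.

No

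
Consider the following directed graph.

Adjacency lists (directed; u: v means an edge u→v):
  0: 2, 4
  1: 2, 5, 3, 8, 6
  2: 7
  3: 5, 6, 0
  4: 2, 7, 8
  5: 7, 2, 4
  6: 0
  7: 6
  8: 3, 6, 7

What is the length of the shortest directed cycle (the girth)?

4

For each vertex v, BFS finds the shortest path from v back to v.
The shortest such closed walk is 8 → 6 → 0 → 4 → 8, length 4.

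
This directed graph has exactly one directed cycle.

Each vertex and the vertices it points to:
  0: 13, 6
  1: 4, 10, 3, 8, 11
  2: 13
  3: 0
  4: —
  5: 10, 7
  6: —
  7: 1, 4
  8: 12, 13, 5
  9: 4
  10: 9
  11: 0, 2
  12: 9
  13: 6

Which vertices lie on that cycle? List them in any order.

DFS with gray/black marking from 1:
1 gray
  4 gray
  4 black
  10 gray
    9 gray
      9→4: 4 black — skip
    9 black
  10 black
  3 gray
    0 gray
      13 gray
        6 gray
        6 black
      13 black
      0→6: 6 black — skip
    0 black
  3 black
  8 gray
    12 gray
      12→9: 9 black — skip
    12 black
    8→13: 13 black — skip
    5 gray
      5→10: 10 black — skip
      7 gray
        7→1: 1 is gray → back edge
Back edge closes the cycle 1 → 8 → 5 → 7 → 1; its vertices are {1, 5, 7, 8}.

1, 5, 7, 8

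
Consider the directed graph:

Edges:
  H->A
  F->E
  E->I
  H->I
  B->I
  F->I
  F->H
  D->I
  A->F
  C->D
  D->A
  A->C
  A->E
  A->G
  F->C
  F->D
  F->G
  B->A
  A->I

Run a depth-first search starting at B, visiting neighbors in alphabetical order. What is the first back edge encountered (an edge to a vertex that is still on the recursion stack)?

D->A

DFS from B (visiting neighbors in alphabetical order); mark gray on enter, black on exit:
B gray
  A gray
    C gray
      D gray
        D→A: A is gray → back edge
First back edge: D → A.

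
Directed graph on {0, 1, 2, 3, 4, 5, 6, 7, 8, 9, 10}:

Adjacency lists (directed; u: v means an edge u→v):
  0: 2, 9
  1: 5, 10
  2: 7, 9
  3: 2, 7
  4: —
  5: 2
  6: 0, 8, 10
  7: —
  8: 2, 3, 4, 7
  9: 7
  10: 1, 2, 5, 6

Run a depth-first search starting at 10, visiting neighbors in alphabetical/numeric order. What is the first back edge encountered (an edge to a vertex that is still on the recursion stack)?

1→10

DFS from 10 (visiting neighbors in alphabetical/numeric order); mark gray on enter, black on exit:
10 gray
  1 gray
    5 gray
      2 gray
        7 gray
        7 black
        9 gray
          9→7: 7 black — skip
        9 black
      2 black
    5 black
    1→10: 10 is gray → back edge
First back edge: 1 → 10.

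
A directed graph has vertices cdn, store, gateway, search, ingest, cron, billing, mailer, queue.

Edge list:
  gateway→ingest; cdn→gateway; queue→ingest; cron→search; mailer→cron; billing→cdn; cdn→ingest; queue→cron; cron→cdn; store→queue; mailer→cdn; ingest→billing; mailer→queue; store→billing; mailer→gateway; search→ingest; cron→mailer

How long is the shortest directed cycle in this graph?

2

For each vertex v, BFS finds the shortest path from v back to v.
The shortest such closed walk is cron → mailer → cron, length 2.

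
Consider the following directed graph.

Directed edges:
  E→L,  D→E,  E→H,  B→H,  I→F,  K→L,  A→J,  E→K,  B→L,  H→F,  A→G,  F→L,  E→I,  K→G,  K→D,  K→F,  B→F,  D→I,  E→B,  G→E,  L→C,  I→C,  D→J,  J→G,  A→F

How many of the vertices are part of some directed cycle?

5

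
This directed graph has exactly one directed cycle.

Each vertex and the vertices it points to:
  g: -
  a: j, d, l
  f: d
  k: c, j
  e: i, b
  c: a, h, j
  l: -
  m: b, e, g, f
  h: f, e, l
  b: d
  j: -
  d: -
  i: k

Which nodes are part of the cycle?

DFS with gray/black marking from e:
e gray
  i gray
    k gray
      c gray
        a gray
          j gray
          j black
          d gray
          d black
          l gray
          l black
        a black
        h gray
          f gray
            f→d: d black — skip
          f black
          h→e: e is gray → back edge
Back edge closes the cycle e → i → k → c → h → e; its vertices are {c, e, h, i, k}.

c, e, h, i, k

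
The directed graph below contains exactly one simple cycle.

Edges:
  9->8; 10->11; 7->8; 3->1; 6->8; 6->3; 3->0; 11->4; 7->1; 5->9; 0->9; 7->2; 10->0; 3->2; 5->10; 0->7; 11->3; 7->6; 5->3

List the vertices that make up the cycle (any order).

0, 3, 6, 7

DFS with gray/black marking from 0:
0 gray
  9 gray
    8 gray
    8 black
  9 black
  7 gray
    6 gray
      3 gray
        1 gray
        1 black
        3→0: 0 is gray → back edge
Back edge closes the cycle 0 → 7 → 6 → 3 → 0; its vertices are {0, 3, 6, 7}.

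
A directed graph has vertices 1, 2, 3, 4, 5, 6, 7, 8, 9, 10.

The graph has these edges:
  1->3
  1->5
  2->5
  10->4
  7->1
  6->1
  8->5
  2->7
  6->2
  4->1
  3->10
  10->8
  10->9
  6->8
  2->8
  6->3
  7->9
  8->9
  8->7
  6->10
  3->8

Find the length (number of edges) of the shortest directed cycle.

4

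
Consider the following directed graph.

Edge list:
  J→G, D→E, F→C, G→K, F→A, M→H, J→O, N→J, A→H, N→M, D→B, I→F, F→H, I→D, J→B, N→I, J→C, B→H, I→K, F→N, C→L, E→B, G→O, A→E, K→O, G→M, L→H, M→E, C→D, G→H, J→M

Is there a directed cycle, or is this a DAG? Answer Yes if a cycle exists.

DFS with white/gray/black marking, starting from A:
A gray
  E gray
    B gray
      H gray
      H black
    B black
  E black
  A→H: H black — skip
A black
C gray
  D gray
    D→B: B black — skip
    D→E: E black — skip
  D black
  L gray
    L→H: H black — skip
  L black
C black
F gray
  N gray
    M gray
      M→H: H black — skip
      M→E: E black — skip
    M black
    J gray
      G gray
        K gray
          O gray
          O black
        K black
        G→M: M black — skip
        G→H: H black — skip
        G→O: O black — skip
      G black
      J→B: B black — skip
      J→M: M black — skip
      J→C: C black — skip
      J→O: O black — skip
    J black
    I gray
      I→K: K black — skip
      I→F: F is gray → back edge
Back edge found, so a cycle exists: F → N → I → F.

Yes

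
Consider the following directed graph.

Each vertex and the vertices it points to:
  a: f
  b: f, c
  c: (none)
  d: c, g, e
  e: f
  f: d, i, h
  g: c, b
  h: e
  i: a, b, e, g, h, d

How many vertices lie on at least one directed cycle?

8

A vertex is on a directed cycle iff it belongs to a strongly connected component of size ≥ 2 (or has a self-loop).
The vertices on cycles are {a, b, d, e, f, g, h, i} — 8 in total.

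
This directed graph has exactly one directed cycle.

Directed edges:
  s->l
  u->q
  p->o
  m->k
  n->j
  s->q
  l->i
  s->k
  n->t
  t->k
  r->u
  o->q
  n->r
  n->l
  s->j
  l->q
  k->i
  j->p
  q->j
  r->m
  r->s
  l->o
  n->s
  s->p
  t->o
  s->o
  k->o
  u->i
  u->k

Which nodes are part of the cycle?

j, o, p, q

DFS with gray/black marking from j:
j gray
  p gray
    o gray
      q gray
        q→j: j is gray → back edge
Back edge closes the cycle j → p → o → q → j; its vertices are {j, o, p, q}.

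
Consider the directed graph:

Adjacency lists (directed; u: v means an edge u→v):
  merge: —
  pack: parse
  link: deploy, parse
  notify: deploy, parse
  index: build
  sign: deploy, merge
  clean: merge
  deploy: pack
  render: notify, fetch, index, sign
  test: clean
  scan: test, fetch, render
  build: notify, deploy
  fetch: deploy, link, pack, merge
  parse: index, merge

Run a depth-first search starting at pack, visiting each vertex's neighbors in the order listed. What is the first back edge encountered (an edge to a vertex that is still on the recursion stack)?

DFS from pack (visiting each vertex's neighbors in the order listed); mark gray on enter, black on exit:
pack gray
  parse gray
    index gray
      build gray
        notify gray
          deploy gray
            deploy→pack: pack is gray → back edge
First back edge: deploy → pack.

deploy->pack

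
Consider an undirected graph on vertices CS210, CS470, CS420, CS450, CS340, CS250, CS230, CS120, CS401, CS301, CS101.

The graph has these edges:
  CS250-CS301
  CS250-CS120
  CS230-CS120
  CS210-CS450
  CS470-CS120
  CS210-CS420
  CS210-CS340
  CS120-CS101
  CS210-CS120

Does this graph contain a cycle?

No

DFS, tracking each vertex's parent; an edge to a visited non-parent vertex closes a cycle.
Start from CS101:
visit CS101 (parent –)
  visit CS120 (parent CS101)
    visit CS210 (parent CS120)
      visit CS450 (parent CS210)
        CS450–CS210: parent, skip
      visit CS340 (parent CS210)
        CS340–CS210: parent, skip
      CS210–CS120: parent, skip
      visit CS420 (parent CS210)
        CS420–CS210: parent, skip
    visit CS250 (parent CS120)
      CS250–CS120: parent, skip
      visit CS301 (parent CS250)
        CS301–CS250: parent, skip
    visit CS230 (parent CS120)
      CS230–CS120: parent, skip
    CS120–CS101: parent, skip
    visit CS470 (parent CS120)
      CS470–CS120: parent, skip
visit CS401 (parent –)
No non-parent visited neighbor found — the graph is a forest.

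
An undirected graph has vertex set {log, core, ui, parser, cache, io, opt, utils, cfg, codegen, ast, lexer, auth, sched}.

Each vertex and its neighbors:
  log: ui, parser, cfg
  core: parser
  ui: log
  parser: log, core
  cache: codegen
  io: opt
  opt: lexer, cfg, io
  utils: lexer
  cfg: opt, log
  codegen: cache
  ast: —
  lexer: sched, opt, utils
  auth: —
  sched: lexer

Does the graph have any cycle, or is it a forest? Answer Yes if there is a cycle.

DFS, tracking each vertex's parent; an edge to a visited non-parent vertex closes a cycle.
Start from ast:
visit ast (parent –)
visit log (parent –)
  visit ui (parent log)
    ui–log: parent, skip
  visit parser (parent log)
    parser–log: parent, skip
    visit core (parent parser)
      core–parser: parent, skip
  visit cfg (parent log)
    visit opt (parent cfg)
      visit lexer (parent opt)
        visit sched (parent lexer)
          sched–lexer: parent, skip
        lexer–opt: parent, skip
        visit utils (parent lexer)
          utils–lexer: parent, skip
      opt–cfg: parent, skip
      visit io (parent opt)
        io–opt: parent, skip
    cfg–log: parent, skip
visit cache (parent –)
  visit codegen (parent cache)
    codegen–cache: parent, skip
visit auth (parent –)
No non-parent visited neighbor found — the graph is a forest.

No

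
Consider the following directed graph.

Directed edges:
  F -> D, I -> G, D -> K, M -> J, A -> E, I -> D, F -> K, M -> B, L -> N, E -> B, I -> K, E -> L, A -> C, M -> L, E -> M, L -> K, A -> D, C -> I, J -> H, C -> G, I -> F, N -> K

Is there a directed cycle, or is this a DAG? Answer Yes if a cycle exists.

DFS with white/gray/black marking, starting from A:
A gray
  D gray
    K gray
    K black
  D black
  E gray
    M gray
      B gray
      B black
      J gray
        H gray
        H black
      J black
      L gray
        L→K: K black — skip
        N gray
          N→K: K black — skip
        N black
      L black
    M black
    E→B: B black — skip
    E→L: L black — skip
  E black
  C gray
    G gray
    G black
    I gray
      F gray
        F→D: D black — skip
        F→K: K black — skip
      F black
      I→G: G black — skip
      I→D: D black — skip
      I→K: K black — skip
    I black
  C black
A black
Every edge goes to a white or black vertex — no back edge, so the graph is acyclic.

No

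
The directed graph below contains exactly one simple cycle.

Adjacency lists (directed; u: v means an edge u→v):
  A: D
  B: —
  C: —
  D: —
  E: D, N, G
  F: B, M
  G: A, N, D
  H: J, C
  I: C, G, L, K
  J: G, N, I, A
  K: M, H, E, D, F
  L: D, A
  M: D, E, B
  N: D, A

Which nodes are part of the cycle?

H, I, J, K

DFS with gray/black marking from I:
I gray
  C gray
  C black
  G gray
    A gray
      D gray
      D black
    A black
    N gray
      N→D: D black — skip
      N→A: A black — skip
    N black
    G→D: D black — skip
  G black
  L gray
    L→D: D black — skip
    L→A: A black — skip
  L black
  K gray
    M gray
      M→D: D black — skip
      E gray
        E→D: D black — skip
        E→N: N black — skip
        E→G: G black — skip
      E black
      B gray
      B black
    M black
    H gray
      J gray
        J→G: G black — skip
        J→N: N black — skip
        J→I: I is gray → back edge
Back edge closes the cycle I → K → H → J → I; its vertices are {H, I, J, K}.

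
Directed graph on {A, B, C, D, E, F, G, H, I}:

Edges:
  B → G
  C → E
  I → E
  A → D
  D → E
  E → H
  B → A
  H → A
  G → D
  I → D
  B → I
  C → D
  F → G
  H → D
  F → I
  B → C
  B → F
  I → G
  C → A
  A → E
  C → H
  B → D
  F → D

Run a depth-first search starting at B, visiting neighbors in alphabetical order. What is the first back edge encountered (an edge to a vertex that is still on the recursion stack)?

H→A

DFS from B (visiting neighbors in alphabetical order); mark gray on enter, black on exit:
B gray
  A gray
    D gray
      E gray
        H gray
          H→A: A is gray → back edge
First back edge: H → A.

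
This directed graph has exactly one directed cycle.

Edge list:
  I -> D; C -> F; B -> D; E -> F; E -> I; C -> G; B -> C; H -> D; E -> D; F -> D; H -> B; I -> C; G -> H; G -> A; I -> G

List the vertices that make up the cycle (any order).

B, C, G, H

DFS with gray/black marking from C:
C gray
  G gray
    H gray
      D gray
      D black
      B gray
        B→C: C is gray → back edge
Back edge closes the cycle C → G → H → B → C; its vertices are {B, C, G, H}.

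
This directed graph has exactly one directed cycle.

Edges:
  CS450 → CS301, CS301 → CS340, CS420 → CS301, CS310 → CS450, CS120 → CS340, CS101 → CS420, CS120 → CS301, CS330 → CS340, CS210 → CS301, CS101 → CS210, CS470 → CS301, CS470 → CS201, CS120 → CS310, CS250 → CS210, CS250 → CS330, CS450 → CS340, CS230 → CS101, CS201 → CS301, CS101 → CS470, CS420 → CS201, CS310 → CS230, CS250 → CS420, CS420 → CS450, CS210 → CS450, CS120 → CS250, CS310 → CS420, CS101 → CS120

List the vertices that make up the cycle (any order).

CS101, CS120, CS230, CS310

DFS with gray/black marking from CS101:
CS101 gray
  CS210 gray
    CS450 gray
      CS340 gray
      CS340 black
      CS301 gray
        CS301→CS340: CS340 black — skip
      CS301 black
    CS450 black
    CS210→CS301: CS301 black — skip
  CS210 black
  CS470 gray
    CS470→CS301: CS301 black — skip
    CS201 gray
      CS201→CS301: CS301 black — skip
    CS201 black
  CS470 black
  CS120 gray
    CS120→CS340: CS340 black — skip
    CS120→CS301: CS301 black — skip
    CS250 gray
      CS420 gray
        CS420→CS450: CS450 black — skip
        CS420→CS301: CS301 black — skip
        CS420→CS201: CS201 black — skip
      CS420 black
      CS330 gray
        CS330→CS340: CS340 black — skip
      CS330 black
      CS250→CS210: CS210 black — skip
    CS250 black
    CS310 gray
      CS310→CS450: CS450 black — skip
      CS230 gray
        CS230→CS101: CS101 is gray → back edge
Back edge closes the cycle CS101 → CS120 → CS310 → CS230 → CS101; its vertices are {CS101, CS120, CS230, CS310}.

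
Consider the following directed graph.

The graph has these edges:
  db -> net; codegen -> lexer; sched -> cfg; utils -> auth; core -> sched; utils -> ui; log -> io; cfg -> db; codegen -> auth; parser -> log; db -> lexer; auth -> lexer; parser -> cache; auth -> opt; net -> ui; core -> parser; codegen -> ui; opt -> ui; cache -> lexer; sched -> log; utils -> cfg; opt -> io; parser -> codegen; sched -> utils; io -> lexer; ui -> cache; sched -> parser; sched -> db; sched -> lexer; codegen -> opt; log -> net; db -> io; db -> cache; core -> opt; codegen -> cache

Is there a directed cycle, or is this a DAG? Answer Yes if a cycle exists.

No

DFS with white/gray/black marking, starting from sched:
sched gray
  cfg gray
    db gray
      io gray
        lexer gray
        lexer black
      io black
      cache gray
        cache→lexer: lexer black — skip
      cache black
      net gray
        ui gray
          ui→cache: cache black — skip
        ui black
      net black
      db→lexer: lexer black — skip
    db black
  cfg black
  sched→db: db black — skip
  sched→lexer: lexer black — skip
  utils gray
    utils→cfg: cfg black — skip
    utils→ui: ui black — skip
    auth gray
      auth→lexer: lexer black — skip
      opt gray
        opt→io: io black — skip
        opt→ui: ui black — skip
      opt black
    auth black
  utils black
  parser gray
    codegen gray
      codegen→lexer: lexer black — skip
      codegen→auth: auth black — skip
      codegen→opt: opt black — skip
      codegen→ui: ui black — skip
      codegen→cache: cache black — skip
    codegen black
    parser→cache: cache black — skip
    log gray
      log→io: io black — skip
      log→net: net black — skip
    log black
  parser black
  sched→log: log black — skip
sched black
core gray
  core→opt: opt black — skip
  core→parser: parser black — skip
  core→sched: sched black — skip
core black
Every edge goes to a white or black vertex — no back edge, so the graph is acyclic.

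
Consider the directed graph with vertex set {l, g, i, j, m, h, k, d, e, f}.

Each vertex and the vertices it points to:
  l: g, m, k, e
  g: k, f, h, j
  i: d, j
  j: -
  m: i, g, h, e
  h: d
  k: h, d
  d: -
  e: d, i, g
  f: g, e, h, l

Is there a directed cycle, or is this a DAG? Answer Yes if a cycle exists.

Yes

DFS with white/gray/black marking, starting from k:
k gray
  h gray
    d gray
    d black
  h black
  k→d: d black — skip
k black
l gray
  g gray
    g→k: k black — skip
    f gray
      f→g: g is gray → back edge
Back edge found, so a cycle exists: g → f → g.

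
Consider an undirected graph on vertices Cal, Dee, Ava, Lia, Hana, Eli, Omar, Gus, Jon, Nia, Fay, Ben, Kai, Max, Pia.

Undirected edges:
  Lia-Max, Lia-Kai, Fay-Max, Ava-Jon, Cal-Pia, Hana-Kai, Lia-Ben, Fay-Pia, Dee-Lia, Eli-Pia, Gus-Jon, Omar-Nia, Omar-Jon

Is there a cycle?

DFS, tracking each vertex's parent; an edge to a visited non-parent vertex closes a cycle.
Start from Kai:
visit Kai (parent –)
  visit Lia (parent Kai)
    visit Max (parent Lia)
      Max–Lia: parent, skip
      visit Fay (parent Max)
        Fay–Max: parent, skip
        visit Pia (parent Fay)
          visit Cal (parent Pia)
            Cal–Pia: parent, skip
          Pia–Fay: parent, skip
          visit Eli (parent Pia)
            Eli–Pia: parent, skip
    visit Dee (parent Lia)
      Dee–Lia: parent, skip
    visit Ben (parent Lia)
      Ben–Lia: parent, skip
    Lia–Kai: parent, skip
  visit Hana (parent Kai)
    Hana–Kai: parent, skip
visit Ava (parent –)
  visit Jon (parent Ava)
    Jon–Ava: parent, skip
    visit Gus (parent Jon)
      Gus–Jon: parent, skip
    visit Omar (parent Jon)
      Omar–Jon: parent, skip
      visit Nia (parent Omar)
        Nia–Omar: parent, skip
No non-parent visited neighbor found — the graph is a forest.

No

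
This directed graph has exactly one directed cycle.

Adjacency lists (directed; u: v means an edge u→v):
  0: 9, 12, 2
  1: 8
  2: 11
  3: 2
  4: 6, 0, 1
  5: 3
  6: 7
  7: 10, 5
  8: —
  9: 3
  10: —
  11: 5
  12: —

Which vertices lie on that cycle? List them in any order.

2, 3, 5, 11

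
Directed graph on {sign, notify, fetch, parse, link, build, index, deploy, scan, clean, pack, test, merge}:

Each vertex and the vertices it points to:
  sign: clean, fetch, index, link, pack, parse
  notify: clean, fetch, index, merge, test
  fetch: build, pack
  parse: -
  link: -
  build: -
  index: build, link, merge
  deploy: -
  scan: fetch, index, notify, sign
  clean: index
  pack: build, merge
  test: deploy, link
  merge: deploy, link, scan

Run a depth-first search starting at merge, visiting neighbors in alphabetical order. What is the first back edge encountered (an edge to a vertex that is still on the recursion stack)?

pack→merge

DFS from merge (visiting neighbors in alphabetical order); mark gray on enter, black on exit:
merge gray
  deploy gray
  deploy black
  link gray
  link black
  scan gray
    fetch gray
      build gray
      build black
      pack gray
        pack→build: build black — skip
        pack→merge: merge is gray → back edge
First back edge: pack → merge.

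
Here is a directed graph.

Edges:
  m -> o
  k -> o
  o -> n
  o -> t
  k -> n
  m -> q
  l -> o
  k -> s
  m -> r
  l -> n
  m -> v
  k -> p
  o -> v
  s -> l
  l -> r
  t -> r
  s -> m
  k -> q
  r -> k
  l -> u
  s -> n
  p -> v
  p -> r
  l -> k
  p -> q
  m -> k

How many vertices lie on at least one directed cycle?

8

A vertex is on a directed cycle iff it belongs to a strongly connected component of size ≥ 2 (or has a self-loop).
The vertices on cycles are {k, l, m, o, p, r, s, t} — 8 in total.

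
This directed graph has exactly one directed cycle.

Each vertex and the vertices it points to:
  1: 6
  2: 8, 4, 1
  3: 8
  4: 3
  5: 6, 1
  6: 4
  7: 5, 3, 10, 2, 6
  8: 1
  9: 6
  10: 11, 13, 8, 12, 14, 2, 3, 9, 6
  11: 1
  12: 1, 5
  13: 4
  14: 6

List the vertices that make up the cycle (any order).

1, 3, 4, 6, 8

DFS with gray/black marking from 3:
3 gray
  8 gray
    1 gray
      6 gray
        4 gray
          4→3: 3 is gray → back edge
Back edge closes the cycle 3 → 8 → 1 → 6 → 4 → 3; its vertices are {1, 3, 4, 6, 8}.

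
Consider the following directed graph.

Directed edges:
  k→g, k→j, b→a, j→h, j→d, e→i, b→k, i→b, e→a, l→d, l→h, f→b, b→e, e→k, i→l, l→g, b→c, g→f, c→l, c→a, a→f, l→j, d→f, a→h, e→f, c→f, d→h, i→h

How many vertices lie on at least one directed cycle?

A vertex is on a directed cycle iff it belongs to a strongly connected component of size ≥ 2 (or has a self-loop).
The vertices on cycles are {a, b, c, d, e, f, g, i, j, k, l} — 11 in total.

11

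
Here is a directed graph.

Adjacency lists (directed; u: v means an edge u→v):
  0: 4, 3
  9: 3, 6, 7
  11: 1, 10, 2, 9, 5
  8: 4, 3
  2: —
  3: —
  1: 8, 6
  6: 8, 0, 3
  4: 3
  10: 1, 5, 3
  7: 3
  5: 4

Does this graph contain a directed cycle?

DFS with white/gray/black marking, starting from 7:
7 gray
  3 gray
  3 black
7 black
0 gray
  4 gray
    4→3: 3 black — skip
  4 black
  0→3: 3 black — skip
0 black
9 gray
  9→3: 3 black — skip
  6 gray
    8 gray
      8→4: 4 black — skip
      8→3: 3 black — skip
    8 black
    6→0: 0 black — skip
    6→3: 3 black — skip
  6 black
  9→7: 7 black — skip
9 black
11 gray
  1 gray
    1→8: 8 black — skip
    1→6: 6 black — skip
  1 black
  10 gray
    10→1: 1 black — skip
    5 gray
      5→4: 4 black — skip
    5 black
    10→3: 3 black — skip
  10 black
  2 gray
  2 black
  11→9: 9 black — skip
  11→5: 5 black — skip
11 black
Every edge goes to a white or black vertex — no back edge, so the graph is acyclic.

No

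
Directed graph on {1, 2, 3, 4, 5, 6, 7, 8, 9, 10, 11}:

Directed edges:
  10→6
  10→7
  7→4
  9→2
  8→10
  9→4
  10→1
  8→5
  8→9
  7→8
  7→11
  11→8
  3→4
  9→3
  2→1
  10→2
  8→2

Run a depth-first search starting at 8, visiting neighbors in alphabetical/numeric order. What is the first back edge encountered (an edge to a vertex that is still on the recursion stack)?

7→8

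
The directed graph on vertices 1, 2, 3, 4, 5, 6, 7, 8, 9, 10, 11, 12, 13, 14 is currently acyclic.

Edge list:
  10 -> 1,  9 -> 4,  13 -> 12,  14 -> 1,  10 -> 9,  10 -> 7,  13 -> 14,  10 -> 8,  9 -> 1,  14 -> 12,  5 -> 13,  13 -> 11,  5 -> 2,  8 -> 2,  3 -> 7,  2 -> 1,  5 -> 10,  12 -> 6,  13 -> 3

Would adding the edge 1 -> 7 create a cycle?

No

Adding 1→7 creates a cycle iff 7 can already reach 1.
Explore from 7: no path reaches 1. The graph stays acyclic.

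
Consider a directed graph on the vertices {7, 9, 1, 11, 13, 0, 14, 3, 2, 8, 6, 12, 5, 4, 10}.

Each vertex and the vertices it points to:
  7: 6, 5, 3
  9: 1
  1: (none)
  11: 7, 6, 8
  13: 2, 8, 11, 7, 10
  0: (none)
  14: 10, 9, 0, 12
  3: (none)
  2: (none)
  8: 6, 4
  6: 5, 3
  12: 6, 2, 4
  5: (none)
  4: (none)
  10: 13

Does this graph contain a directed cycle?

Yes

DFS with white/gray/black marking, starting from 6:
6 gray
  5 gray
  5 black
  3 gray
  3 black
6 black
7 gray
  7→6: 6 black — skip
  7→5: 5 black — skip
  7→3: 3 black — skip
7 black
9 gray
  1 gray
  1 black
9 black
11 gray
  11→7: 7 black — skip
  11→6: 6 black — skip
  8 gray
    8→6: 6 black — skip
    4 gray
    4 black
  8 black
11 black
13 gray
  2 gray
  2 black
  13→8: 8 black — skip
  13→11: 11 black — skip
  13→7: 7 black — skip
  10 gray
    10→13: 13 is gray → back edge
Back edge found, so a cycle exists: 13 → 10 → 13.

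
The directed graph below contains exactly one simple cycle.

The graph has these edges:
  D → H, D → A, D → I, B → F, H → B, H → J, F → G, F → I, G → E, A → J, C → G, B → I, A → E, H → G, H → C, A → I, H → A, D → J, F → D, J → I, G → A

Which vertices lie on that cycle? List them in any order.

DFS with gray/black marking from B:
B gray
  F gray
    G gray
      A gray
        E gray
        E black
        J gray
          I gray
          I black
        J black
        A→I: I black — skip
      A black
      G→E: E black — skip
    G black
    F→I: I black — skip
    D gray
      D→J: J black — skip
      D→I: I black — skip
      H gray
        H→B: B is gray → back edge
Back edge closes the cycle B → F → D → H → B; its vertices are {B, D, F, H}.

B, D, F, H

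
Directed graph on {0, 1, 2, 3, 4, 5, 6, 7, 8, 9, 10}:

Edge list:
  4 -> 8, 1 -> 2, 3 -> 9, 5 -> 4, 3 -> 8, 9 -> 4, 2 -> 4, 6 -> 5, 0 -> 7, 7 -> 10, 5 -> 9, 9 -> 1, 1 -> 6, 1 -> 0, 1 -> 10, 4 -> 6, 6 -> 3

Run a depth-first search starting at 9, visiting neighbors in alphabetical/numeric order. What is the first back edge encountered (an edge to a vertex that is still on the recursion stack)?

DFS from 9 (visiting neighbors in alphabetical/numeric order); mark gray on enter, black on exit:
9 gray
  1 gray
    0 gray
      7 gray
        10 gray
        10 black
      7 black
    0 black
    2 gray
      4 gray
        6 gray
          3 gray
            8 gray
            8 black
            3→9: 9 is gray → back edge
First back edge: 3 → 9.

3->9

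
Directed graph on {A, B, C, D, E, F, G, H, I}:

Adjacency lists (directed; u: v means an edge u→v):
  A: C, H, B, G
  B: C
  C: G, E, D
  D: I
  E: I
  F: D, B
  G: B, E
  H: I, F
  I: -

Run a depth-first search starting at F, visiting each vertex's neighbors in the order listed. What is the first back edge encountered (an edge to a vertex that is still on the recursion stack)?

G->B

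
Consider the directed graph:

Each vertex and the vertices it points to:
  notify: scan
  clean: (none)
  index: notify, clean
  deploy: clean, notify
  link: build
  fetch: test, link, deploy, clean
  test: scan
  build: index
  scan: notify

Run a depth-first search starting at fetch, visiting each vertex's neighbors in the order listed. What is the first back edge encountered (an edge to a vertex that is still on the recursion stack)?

DFS from fetch (visiting each vertex's neighbors in the order listed); mark gray on enter, black on exit:
fetch gray
  test gray
    scan gray
      notify gray
        notify→scan: scan is gray → back edge
First back edge: notify → scan.

notify→scan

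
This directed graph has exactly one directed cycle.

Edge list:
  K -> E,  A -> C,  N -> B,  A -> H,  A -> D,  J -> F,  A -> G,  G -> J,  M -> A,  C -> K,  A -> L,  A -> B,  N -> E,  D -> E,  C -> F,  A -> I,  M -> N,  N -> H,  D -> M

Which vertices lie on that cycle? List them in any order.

DFS with gray/black marking from D:
D gray
  M gray
    A gray
      I gray
      I black
      B gray
      B black
      C gray
        F gray
        F black
        K gray
          E gray
          E black
        K black
      C black
      A→D: D is gray → back edge
Back edge closes the cycle D → M → A → D; its vertices are {A, D, M}.

A, D, M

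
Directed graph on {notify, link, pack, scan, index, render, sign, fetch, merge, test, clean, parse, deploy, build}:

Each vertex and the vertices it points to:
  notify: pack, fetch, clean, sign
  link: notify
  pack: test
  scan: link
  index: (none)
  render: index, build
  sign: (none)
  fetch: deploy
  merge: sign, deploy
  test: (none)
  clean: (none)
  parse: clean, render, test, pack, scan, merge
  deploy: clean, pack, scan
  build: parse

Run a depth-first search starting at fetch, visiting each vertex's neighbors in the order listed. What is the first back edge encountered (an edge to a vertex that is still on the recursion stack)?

notify->fetch

DFS from fetch (visiting each vertex's neighbors in the order listed); mark gray on enter, black on exit:
fetch gray
  deploy gray
    clean gray
    clean black
    pack gray
      test gray
      test black
    pack black
    scan gray
      link gray
        notify gray
          notify→pack: pack black — skip
          notify→fetch: fetch is gray → back edge
First back edge: notify → fetch.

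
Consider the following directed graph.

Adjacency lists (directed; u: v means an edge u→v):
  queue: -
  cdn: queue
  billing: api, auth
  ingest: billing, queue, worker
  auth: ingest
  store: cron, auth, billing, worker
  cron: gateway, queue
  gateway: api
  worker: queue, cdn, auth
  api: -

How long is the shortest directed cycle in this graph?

3

For each vertex v, BFS finds the shortest path from v back to v.
The shortest such closed walk is billing → auth → ingest → billing, length 3.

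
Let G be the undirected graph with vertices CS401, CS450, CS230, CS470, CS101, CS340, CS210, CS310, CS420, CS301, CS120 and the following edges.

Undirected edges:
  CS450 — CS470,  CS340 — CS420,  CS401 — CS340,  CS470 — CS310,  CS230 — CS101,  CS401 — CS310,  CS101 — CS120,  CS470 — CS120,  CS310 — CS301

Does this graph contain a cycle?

No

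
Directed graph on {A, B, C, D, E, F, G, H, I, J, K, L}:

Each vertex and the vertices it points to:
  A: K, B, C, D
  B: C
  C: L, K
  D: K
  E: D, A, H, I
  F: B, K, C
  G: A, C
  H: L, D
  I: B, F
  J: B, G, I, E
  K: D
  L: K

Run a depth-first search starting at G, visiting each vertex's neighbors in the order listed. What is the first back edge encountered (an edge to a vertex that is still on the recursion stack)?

D->K

DFS from G (visiting each vertex's neighbors in the order listed); mark gray on enter, black on exit:
G gray
  A gray
    K gray
      D gray
        D→K: K is gray → back edge
First back edge: D → K.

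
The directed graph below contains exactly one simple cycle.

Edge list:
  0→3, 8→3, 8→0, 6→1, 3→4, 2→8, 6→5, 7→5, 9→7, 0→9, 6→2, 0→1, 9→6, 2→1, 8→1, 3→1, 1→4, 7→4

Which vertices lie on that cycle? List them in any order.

0, 2, 6, 8, 9

DFS with gray/black marking from 0:
0 gray
  1 gray
    4 gray
    4 black
  1 black
  3 gray
    3→1: 1 black — skip
    3→4: 4 black — skip
  3 black
  9 gray
    6 gray
      5 gray
      5 black
      6→1: 1 black — skip
      2 gray
        8 gray
          8→1: 1 black — skip
          8→3: 3 black — skip
          8→0: 0 is gray → back edge
Back edge closes the cycle 0 → 9 → 6 → 2 → 8 → 0; its vertices are {0, 2, 6, 8, 9}.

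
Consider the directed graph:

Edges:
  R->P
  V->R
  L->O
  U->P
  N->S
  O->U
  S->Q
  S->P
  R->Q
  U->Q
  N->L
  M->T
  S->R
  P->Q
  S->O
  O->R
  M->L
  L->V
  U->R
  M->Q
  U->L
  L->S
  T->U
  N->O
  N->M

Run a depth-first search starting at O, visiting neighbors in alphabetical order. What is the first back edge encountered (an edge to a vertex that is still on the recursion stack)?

L->O

DFS from O (visiting neighbors in alphabetical order); mark gray on enter, black on exit:
O gray
  R gray
    P gray
      Q gray
      Q black
    P black
    R→Q: Q black — skip
  R black
  U gray
    L gray
      L→O: O is gray → back edge
First back edge: L → O.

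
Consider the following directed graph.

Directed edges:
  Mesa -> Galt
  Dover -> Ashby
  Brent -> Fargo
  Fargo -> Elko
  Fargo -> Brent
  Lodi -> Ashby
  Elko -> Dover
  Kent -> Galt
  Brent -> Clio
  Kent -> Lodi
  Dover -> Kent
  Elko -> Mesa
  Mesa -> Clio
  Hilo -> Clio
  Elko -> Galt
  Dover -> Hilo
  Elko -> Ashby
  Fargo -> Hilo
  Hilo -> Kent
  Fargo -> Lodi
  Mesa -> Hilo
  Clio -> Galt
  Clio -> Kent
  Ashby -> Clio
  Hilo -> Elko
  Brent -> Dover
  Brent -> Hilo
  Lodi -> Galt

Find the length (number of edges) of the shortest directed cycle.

For each vertex v, BFS finds the shortest path from v back to v.
The shortest such closed walk is Brent → Fargo → Brent, length 2.

2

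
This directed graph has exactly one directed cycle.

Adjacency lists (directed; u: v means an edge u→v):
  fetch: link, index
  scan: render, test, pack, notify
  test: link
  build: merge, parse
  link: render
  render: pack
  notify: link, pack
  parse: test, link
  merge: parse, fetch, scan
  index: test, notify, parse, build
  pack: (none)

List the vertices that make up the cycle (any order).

DFS with gray/black marking from merge:
merge gray
  parse gray
    test gray
      link gray
        render gray
          pack gray
          pack black
        render black
      link black
    test black
    parse→link: link black — skip
  parse black
  fetch gray
    fetch→link: link black — skip
    index gray
      index→test: test black — skip
      notify gray
        notify→link: link black — skip
        notify→pack: pack black — skip
      notify black
      index→parse: parse black — skip
      build gray
        build→merge: merge is gray → back edge
Back edge closes the cycle merge → fetch → index → build → merge; its vertices are {build, fetch, index, merge}.

build, fetch, index, merge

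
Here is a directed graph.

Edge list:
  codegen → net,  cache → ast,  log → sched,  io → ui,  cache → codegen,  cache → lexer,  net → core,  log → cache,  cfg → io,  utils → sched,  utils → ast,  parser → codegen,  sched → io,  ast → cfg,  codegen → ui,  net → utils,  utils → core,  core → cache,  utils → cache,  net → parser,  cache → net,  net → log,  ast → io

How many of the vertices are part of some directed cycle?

A vertex is on a directed cycle iff it belongs to a strongly connected component of size ≥ 2 (or has a self-loop).
The vertices on cycles are {log, net, core, cache, utils, parser, codegen} — 7 in total.

7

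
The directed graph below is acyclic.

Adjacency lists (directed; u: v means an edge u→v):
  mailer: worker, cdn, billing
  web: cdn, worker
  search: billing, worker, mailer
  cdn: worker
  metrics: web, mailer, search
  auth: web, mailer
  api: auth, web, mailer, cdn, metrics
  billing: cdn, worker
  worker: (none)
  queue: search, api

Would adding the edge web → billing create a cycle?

No

Adding web→billing creates a cycle iff billing can already reach web.
Explore from billing: no path reaches web. The graph stays acyclic.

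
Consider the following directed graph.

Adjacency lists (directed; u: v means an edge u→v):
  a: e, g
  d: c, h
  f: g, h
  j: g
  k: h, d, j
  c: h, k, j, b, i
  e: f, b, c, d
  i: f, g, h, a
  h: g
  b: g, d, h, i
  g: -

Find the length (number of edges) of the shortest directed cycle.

For each vertex v, BFS finds the shortest path from v back to v.
The shortest such closed walk is c → b → d → c, length 3.

3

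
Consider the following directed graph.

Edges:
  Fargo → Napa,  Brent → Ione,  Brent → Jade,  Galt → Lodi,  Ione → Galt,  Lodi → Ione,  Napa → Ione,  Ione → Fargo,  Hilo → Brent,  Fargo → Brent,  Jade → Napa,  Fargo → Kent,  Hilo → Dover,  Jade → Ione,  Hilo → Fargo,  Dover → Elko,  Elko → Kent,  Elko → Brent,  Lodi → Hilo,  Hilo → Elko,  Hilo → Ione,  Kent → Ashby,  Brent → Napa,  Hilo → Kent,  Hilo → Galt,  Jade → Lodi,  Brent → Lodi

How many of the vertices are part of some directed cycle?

10

A vertex is on a directed cycle iff it belongs to a strongly connected component of size ≥ 2 (or has a self-loop).
The vertices on cycles are {Elko, Galt, Hilo, Ione, Jade, Lodi, Napa, Brent, Dover, Fargo} — 10 in total.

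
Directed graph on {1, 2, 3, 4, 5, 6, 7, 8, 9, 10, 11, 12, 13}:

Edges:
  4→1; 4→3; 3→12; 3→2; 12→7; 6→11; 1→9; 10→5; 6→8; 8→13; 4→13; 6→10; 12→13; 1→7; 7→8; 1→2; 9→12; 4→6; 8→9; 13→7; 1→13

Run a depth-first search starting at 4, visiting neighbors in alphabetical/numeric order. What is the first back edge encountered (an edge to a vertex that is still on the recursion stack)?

DFS from 4 (visiting neighbors in alphabetical/numeric order); mark gray on enter, black on exit:
4 gray
  1 gray
    2 gray
    2 black
    7 gray
      8 gray
        9 gray
          12 gray
            12→7: 7 is gray → back edge
First back edge: 12 → 7.

12→7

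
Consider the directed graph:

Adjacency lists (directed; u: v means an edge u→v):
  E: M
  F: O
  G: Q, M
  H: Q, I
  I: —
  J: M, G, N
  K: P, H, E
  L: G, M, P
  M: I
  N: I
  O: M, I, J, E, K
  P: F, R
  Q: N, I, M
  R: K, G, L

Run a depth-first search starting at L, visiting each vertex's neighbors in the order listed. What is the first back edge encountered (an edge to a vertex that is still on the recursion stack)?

K→P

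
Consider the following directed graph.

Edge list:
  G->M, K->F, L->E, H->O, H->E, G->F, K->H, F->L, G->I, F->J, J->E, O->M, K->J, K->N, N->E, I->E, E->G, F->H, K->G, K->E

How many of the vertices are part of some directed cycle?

A vertex is on a directed cycle iff it belongs to a strongly connected component of size ≥ 2 (or has a self-loop).
The vertices on cycles are {E, F, G, H, I, J, L} — 7 in total.

7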